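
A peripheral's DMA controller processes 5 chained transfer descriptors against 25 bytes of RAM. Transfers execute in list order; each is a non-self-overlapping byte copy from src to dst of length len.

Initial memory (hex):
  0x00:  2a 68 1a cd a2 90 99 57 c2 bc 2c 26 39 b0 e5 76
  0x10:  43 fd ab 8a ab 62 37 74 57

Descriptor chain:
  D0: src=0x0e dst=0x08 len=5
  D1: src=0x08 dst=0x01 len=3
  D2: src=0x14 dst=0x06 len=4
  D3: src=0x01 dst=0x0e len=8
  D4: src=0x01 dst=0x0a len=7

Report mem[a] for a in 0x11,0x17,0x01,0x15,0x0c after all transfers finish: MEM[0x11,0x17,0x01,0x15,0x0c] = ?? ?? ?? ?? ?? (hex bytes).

MEM[0x11,0x17,0x01,0x15,0x0c] = a2 74 e5 37 43

#0 dst[0x08+5] := {0xe5,0x76,0x43,0xfd,0xab}
#1 dst[0x01+3] := {0xe5,0x76,0x43}
#2 dst[0x06+4] := {0xab,0x62,0x37,0x74}
#3 dst[0x0e+8] := {0xe5,0x76,0x43,0xa2,0x90,0xab,0x62,0x37}
#4 dst[0x0a+7] := {0xe5,0x76,0x43,0xa2,0x90,0xab,0x62}
query mem[0x11]=0xa2, mem[0x17]=0x74, mem[0x01]=0xe5, mem[0x15]=0x37, mem[0x0c]=0x43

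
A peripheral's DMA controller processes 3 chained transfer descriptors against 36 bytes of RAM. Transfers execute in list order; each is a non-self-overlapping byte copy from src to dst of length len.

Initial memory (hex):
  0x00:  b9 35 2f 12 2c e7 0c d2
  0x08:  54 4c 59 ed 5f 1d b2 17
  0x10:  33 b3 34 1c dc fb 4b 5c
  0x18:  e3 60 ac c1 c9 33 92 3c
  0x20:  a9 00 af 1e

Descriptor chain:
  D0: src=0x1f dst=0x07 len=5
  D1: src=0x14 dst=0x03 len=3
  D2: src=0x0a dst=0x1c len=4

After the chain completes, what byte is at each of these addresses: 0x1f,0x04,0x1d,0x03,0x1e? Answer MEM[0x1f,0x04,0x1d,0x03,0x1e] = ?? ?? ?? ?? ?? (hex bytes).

  after D0: wrote 5B at 0x07 = 3ca900af1e
  after D1: wrote 3B at 0x03 = dcfb4b
  after D2: wrote 4B at 0x1c = af1e5f1d
query mem[0x1f]=0x1d, mem[0x04]=0xfb, mem[0x1d]=0x1e, mem[0x03]=0xdc, mem[0x1e]=0x5f

MEM[0x1f,0x04,0x1d,0x03,0x1e] = 1d fb 1e dc 5f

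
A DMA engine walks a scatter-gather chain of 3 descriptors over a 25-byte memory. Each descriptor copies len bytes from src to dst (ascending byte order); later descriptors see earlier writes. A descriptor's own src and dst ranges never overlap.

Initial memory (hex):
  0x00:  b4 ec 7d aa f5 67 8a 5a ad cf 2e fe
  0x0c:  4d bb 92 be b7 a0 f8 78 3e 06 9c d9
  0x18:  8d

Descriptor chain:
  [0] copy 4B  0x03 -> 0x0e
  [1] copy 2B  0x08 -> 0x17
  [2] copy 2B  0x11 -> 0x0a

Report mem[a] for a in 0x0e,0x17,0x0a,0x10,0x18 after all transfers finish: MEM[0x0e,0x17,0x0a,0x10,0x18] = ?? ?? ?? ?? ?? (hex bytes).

MEM[0x0e,0x17,0x0a,0x10,0x18] = aa ad 8a 67 cf

  after D0: wrote 4B at 0x0e = aaf5678a
  after D1: wrote 2B at 0x17 = adcf
  after D2: wrote 2B at 0x0a = 8af8
query mem[0x0e]=0xaa, mem[0x17]=0xad, mem[0x0a]=0x8a, mem[0x10]=0x67, mem[0x18]=0xcf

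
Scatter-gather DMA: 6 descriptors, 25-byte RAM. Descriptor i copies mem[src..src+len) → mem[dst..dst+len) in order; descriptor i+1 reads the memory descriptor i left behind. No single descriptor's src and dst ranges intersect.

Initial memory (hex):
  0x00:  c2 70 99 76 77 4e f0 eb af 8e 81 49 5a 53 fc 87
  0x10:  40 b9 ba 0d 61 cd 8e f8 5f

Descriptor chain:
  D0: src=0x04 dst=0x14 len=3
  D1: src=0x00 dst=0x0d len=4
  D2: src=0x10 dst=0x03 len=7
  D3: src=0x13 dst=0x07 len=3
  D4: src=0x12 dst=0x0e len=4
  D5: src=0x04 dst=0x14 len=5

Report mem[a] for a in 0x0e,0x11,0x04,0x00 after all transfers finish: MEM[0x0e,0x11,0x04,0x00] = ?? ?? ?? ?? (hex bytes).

MEM[0x0e,0x11,0x04,0x00] = ba 4e b9 c2

[0] 0x04->0x14 len=3 : 77 4e f0
[1] 0x00->0x0d len=4 : c2 70 99 76
[2] 0x10->0x03 len=7 : 76 b9 ba 0d 77 4e f0
[3] 0x13->0x07 len=3 : 0d 77 4e
[4] 0x12->0x0e len=4 : ba 0d 77 4e
[5] 0x04->0x14 len=5 : b9 ba 0d 0d 77
query mem[0x0e]=0xba, mem[0x11]=0x4e, mem[0x04]=0xb9, mem[0x00]=0xc2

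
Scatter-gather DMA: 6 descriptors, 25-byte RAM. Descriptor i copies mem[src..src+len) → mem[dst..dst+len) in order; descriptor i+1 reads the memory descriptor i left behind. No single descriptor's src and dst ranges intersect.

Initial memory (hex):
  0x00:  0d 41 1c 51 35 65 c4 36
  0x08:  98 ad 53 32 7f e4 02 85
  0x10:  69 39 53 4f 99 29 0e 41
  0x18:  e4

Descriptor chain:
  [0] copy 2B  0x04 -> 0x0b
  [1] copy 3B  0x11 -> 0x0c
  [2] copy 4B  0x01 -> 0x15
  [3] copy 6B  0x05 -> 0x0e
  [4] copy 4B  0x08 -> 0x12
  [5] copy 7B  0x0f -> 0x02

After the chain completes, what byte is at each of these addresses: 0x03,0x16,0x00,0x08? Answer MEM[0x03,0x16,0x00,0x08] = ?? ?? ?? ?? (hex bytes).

MEM[0x03,0x16,0x00,0x08] = 36 1c 0d 35

  after D0: wrote 2B at 0x0b = 3565
  after D1: wrote 3B at 0x0c = 39534f
  after D2: wrote 4B at 0x15 = 411c5135
  after D3: wrote 6B at 0x0e = 65c43698ad53
  after D4: wrote 4B at 0x12 = 98ad5335
  after D5: wrote 7B at 0x02 = c4369898ad5335
query mem[0x03]=0x36, mem[0x16]=0x1c, mem[0x00]=0x0d, mem[0x08]=0x35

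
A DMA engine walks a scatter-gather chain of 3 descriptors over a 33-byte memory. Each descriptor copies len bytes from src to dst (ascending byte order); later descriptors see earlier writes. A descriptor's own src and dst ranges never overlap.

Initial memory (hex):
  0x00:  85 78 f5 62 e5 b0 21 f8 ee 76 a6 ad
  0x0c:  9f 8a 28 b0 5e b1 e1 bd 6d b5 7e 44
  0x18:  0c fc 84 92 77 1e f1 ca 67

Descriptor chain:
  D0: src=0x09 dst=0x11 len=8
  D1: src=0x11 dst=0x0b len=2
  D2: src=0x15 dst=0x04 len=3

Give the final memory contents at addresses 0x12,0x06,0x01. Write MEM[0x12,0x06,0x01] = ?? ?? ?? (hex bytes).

MEM[0x12,0x06,0x01] = a6 b0 78

[0] 0x09->0x11 len=8 : 76 a6 ad 9f 8a 28 b0 5e
[1] 0x11->0x0b len=2 : 76 a6
[2] 0x15->0x04 len=3 : 8a 28 b0
query mem[0x12]=0xa6, mem[0x06]=0xb0, mem[0x01]=0x78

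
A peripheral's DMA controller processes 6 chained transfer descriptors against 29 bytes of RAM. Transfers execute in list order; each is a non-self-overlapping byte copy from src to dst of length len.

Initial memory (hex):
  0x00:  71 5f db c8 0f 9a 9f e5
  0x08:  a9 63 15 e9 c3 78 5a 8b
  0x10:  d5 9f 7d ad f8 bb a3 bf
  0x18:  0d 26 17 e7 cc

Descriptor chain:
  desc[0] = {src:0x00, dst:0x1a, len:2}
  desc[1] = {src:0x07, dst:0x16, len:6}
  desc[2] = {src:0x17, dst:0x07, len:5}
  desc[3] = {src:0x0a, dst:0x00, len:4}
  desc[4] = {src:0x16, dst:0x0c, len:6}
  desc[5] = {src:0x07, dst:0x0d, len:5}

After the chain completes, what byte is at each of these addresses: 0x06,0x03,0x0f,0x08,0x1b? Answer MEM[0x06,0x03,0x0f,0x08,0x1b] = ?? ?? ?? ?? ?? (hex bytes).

  after D0: wrote 2B at 0x1a = 715f
  after D1: wrote 6B at 0x16 = e5a96315e9c3
  after D2: wrote 5B at 0x07 = a96315e9c3
  after D3: wrote 4B at 0x00 = e9c3c378
  after D4: wrote 6B at 0x0c = e5a96315e9c3
  after D5: wrote 5B at 0x0d = a96315e9c3
query mem[0x06]=0x9f, mem[0x03]=0x78, mem[0x0f]=0x15, mem[0x08]=0x63, mem[0x1b]=0xc3

MEM[0x06,0x03,0x0f,0x08,0x1b] = 9f 78 15 63 c3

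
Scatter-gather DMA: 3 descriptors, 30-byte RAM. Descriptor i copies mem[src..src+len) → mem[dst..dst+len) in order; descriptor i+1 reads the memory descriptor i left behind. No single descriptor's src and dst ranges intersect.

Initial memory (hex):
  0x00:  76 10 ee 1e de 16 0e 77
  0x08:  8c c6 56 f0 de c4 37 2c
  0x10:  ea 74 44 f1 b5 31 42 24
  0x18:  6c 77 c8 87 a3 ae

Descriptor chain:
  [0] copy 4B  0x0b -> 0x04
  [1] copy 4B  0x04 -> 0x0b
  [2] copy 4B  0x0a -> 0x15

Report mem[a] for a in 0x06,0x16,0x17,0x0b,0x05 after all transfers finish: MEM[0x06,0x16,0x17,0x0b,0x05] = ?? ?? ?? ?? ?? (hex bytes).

MEM[0x06,0x16,0x17,0x0b,0x05] = c4 f0 de f0 de

  after D0: wrote 4B at 0x04 = f0dec437
  after D1: wrote 4B at 0x0b = f0dec437
  after D2: wrote 4B at 0x15 = 56f0dec4
query mem[0x06]=0xc4, mem[0x16]=0xf0, mem[0x17]=0xde, mem[0x0b]=0xf0, mem[0x05]=0xde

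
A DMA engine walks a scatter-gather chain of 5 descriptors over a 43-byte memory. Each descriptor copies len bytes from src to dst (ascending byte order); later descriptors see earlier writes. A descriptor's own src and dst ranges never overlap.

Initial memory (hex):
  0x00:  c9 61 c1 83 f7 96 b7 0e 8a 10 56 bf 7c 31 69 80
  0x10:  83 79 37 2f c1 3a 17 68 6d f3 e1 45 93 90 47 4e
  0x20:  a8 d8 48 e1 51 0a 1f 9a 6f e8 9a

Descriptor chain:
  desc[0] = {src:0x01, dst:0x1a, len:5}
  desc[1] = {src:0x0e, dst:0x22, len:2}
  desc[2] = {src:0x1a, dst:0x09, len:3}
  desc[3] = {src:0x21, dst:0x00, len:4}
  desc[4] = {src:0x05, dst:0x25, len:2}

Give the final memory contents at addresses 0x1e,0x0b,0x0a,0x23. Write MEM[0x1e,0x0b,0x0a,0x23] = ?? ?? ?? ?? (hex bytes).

#0 dst[0x1a+5] := {0x61,0xc1,0x83,0xf7,0x96}
#1 dst[0x22+2] := {0x69,0x80}
#2 dst[0x09+3] := {0x61,0xc1,0x83}
#3 dst[0x00+4] := {0xd8,0x69,0x80,0x51}
#4 dst[0x25+2] := {0x96,0xb7}
query mem[0x1e]=0x96, mem[0x0b]=0x83, mem[0x0a]=0xc1, mem[0x23]=0x80

MEM[0x1e,0x0b,0x0a,0x23] = 96 83 c1 80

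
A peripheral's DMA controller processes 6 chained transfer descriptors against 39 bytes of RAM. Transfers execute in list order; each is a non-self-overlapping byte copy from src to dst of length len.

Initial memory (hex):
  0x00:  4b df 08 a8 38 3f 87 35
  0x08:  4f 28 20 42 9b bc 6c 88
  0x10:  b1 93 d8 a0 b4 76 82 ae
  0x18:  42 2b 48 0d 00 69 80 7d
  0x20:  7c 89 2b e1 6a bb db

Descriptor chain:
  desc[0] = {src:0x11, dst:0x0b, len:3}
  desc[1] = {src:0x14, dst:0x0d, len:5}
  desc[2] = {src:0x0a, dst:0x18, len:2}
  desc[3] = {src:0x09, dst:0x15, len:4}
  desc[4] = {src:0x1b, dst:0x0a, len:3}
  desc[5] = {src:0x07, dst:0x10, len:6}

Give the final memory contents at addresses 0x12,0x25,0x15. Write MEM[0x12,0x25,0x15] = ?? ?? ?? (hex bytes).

MEM[0x12,0x25,0x15] = 28 bb 69

D0: mem[0x0b..0x0d] <- [93 d8 a0]
D1: mem[0x0d..0x11] <- [b4 76 82 ae 42]
D2: mem[0x18..0x19] <- [20 93]
D3: mem[0x15..0x18] <- [28 20 93 d8]
D4: mem[0x0a..0x0c] <- [0d 00 69]
D5: mem[0x10..0x15] <- [35 4f 28 0d 00 69]
query mem[0x12]=0x28, mem[0x25]=0xbb, mem[0x15]=0x69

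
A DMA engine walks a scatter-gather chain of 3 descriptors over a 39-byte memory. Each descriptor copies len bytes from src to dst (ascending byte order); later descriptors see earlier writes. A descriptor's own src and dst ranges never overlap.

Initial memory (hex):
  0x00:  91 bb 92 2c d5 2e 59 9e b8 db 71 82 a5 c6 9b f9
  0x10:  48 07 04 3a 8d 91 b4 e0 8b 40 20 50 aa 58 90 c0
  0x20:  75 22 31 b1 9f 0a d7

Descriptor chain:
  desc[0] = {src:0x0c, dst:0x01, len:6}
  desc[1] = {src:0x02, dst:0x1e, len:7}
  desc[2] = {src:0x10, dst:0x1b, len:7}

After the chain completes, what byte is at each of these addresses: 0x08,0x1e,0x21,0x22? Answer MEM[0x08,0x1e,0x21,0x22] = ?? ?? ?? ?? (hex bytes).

MEM[0x08,0x1e,0x21,0x22] = b8 3a b4 07

[0] 0x0c->0x01 len=6 : a5 c6 9b f9 48 07
[1] 0x02->0x1e len=7 : c6 9b f9 48 07 9e b8
[2] 0x10->0x1b len=7 : 48 07 04 3a 8d 91 b4
query mem[0x08]=0xb8, mem[0x1e]=0x3a, mem[0x21]=0xb4, mem[0x22]=0x07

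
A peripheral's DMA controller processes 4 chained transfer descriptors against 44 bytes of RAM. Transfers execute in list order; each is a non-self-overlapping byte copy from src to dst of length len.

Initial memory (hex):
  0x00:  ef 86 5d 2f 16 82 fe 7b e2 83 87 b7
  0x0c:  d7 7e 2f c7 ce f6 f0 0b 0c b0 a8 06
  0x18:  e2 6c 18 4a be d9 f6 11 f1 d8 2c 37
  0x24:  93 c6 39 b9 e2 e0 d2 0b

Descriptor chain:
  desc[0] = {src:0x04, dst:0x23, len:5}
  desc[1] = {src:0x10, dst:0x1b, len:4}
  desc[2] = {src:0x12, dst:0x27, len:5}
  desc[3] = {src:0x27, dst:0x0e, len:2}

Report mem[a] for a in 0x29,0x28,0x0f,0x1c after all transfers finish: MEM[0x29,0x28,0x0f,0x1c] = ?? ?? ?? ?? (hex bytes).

D0: mem[0x23..0x27] <- [16 82 fe 7b e2]
D1: mem[0x1b..0x1e] <- [ce f6 f0 0b]
D2: mem[0x27..0x2b] <- [f0 0b 0c b0 a8]
D3: mem[0x0e..0x0f] <- [f0 0b]
query mem[0x29]=0x0c, mem[0x28]=0x0b, mem[0x0f]=0x0b, mem[0x1c]=0xf6

MEM[0x29,0x28,0x0f,0x1c] = 0c 0b 0b f6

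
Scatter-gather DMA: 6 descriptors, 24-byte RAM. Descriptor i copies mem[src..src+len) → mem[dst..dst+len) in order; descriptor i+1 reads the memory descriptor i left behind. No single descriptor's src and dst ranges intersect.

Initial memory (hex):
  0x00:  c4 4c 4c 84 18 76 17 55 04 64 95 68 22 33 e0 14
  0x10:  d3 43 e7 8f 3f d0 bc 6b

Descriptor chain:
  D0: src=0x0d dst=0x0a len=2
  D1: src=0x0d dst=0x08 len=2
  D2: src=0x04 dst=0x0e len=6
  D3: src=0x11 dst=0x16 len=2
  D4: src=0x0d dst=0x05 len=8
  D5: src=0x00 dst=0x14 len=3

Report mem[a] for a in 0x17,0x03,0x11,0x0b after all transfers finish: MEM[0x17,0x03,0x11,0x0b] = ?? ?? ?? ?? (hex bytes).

[0] 0x0d->0x0a len=2 : 33 e0
[1] 0x0d->0x08 len=2 : 33 e0
[2] 0x04->0x0e len=6 : 18 76 17 55 33 e0
[3] 0x11->0x16 len=2 : 55 33
[4] 0x0d->0x05 len=8 : 33 18 76 17 55 33 e0 3f
[5] 0x00->0x14 len=3 : c4 4c 4c
query mem[0x17]=0x33, mem[0x03]=0x84, mem[0x11]=0x55, mem[0x0b]=0xe0

MEM[0x17,0x03,0x11,0x0b] = 33 84 55 e0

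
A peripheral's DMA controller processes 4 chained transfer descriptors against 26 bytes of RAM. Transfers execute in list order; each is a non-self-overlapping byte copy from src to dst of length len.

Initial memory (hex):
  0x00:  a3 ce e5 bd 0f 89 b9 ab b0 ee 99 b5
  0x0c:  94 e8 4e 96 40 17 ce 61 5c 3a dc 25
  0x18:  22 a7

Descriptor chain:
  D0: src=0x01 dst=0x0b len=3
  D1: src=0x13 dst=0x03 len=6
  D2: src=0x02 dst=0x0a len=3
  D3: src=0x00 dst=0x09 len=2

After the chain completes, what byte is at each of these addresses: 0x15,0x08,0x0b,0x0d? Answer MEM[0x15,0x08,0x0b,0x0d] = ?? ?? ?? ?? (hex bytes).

D0: mem[0x0b..0x0d] <- [ce e5 bd]
D1: mem[0x03..0x08] <- [61 5c 3a dc 25 22]
D2: mem[0x0a..0x0c] <- [e5 61 5c]
D3: mem[0x09..0x0a] <- [a3 ce]
query mem[0x15]=0x3a, mem[0x08]=0x22, mem[0x0b]=0x61, mem[0x0d]=0xbd

MEM[0x15,0x08,0x0b,0x0d] = 3a 22 61 bd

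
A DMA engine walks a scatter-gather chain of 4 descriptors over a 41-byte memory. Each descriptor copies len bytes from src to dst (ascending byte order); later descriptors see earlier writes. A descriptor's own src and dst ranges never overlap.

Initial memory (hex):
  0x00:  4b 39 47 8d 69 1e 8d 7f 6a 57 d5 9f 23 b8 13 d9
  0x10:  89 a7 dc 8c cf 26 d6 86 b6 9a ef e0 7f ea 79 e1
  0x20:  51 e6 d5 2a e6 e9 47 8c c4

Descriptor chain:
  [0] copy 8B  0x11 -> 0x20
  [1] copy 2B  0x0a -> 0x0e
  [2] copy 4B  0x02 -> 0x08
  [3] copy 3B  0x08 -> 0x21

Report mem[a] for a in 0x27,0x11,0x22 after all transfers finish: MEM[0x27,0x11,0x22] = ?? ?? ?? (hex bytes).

[0] 0x11->0x20 len=8 : a7 dc 8c cf 26 d6 86 b6
[1] 0x0a->0x0e len=2 : d5 9f
[2] 0x02->0x08 len=4 : 47 8d 69 1e
[3] 0x08->0x21 len=3 : 47 8d 69
query mem[0x27]=0xb6, mem[0x11]=0xa7, mem[0x22]=0x8d

MEM[0x27,0x11,0x22] = b6 a7 8d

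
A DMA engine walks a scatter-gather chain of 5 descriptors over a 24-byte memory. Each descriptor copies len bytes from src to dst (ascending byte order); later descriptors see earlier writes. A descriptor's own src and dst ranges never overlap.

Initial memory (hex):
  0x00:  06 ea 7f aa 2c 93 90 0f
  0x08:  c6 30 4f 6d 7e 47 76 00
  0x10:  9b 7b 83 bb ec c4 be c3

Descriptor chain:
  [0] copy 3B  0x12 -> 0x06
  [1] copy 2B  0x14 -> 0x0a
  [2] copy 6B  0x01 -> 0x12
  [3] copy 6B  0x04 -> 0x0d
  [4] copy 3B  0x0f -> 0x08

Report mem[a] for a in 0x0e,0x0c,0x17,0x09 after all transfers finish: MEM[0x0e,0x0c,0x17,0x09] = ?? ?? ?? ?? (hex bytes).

  after D0: wrote 3B at 0x06 = 83bbec
  after D1: wrote 2B at 0x0a = ecc4
  after D2: wrote 6B at 0x12 = ea7faa2c9383
  after D3: wrote 6B at 0x0d = 2c9383bbec30
  after D4: wrote 3B at 0x08 = 83bbec
query mem[0x0e]=0x93, mem[0x0c]=0x7e, mem[0x17]=0x83, mem[0x09]=0xbb

MEM[0x0e,0x0c,0x17,0x09] = 93 7e 83 bb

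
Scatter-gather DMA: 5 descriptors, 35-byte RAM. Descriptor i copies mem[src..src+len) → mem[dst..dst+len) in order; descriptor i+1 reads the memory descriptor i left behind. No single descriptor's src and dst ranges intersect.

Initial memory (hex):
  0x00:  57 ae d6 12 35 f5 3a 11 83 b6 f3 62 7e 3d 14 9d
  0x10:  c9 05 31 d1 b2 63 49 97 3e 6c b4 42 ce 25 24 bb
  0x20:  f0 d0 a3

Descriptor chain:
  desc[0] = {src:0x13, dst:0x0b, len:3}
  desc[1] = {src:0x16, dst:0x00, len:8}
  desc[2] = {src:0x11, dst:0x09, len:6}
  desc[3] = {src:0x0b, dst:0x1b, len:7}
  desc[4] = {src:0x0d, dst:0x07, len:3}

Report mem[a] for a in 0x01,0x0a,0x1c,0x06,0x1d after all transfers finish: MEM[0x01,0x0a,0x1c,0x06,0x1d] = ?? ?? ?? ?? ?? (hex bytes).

MEM[0x01,0x0a,0x1c,0x06,0x1d] = 97 31 b2 ce 63

  after D0: wrote 3B at 0x0b = d1b263
  after D1: wrote 8B at 0x00 = 49973e6cb442ce25
  after D2: wrote 6B at 0x09 = 0531d1b26349
  after D3: wrote 7B at 0x1b = d1b263499dc905
  after D4: wrote 3B at 0x07 = 63499d
query mem[0x01]=0x97, mem[0x0a]=0x31, mem[0x1c]=0xb2, mem[0x06]=0xce, mem[0x1d]=0x63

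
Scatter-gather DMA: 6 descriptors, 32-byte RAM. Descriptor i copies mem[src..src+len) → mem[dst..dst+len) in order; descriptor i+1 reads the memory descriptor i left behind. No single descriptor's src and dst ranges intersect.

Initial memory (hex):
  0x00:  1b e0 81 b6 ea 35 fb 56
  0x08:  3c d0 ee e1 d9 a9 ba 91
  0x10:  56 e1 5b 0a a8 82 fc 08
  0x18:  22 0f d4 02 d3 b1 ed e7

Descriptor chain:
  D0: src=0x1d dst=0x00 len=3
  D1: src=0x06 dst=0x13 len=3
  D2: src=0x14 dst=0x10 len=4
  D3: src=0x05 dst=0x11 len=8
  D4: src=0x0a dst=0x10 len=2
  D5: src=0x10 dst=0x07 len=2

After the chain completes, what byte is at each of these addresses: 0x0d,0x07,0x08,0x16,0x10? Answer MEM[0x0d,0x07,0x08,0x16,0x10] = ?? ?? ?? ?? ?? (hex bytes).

MEM[0x0d,0x07,0x08,0x16,0x10] = a9 ee e1 ee ee

D0: mem[0x00..0x02] <- [b1 ed e7]
D1: mem[0x13..0x15] <- [fb 56 3c]
D2: mem[0x10..0x13] <- [56 3c fc 08]
D3: mem[0x11..0x18] <- [35 fb 56 3c d0 ee e1 d9]
D4: mem[0x10..0x11] <- [ee e1]
D5: mem[0x07..0x08] <- [ee e1]
query mem[0x0d]=0xa9, mem[0x07]=0xee, mem[0x08]=0xe1, mem[0x16]=0xee, mem[0x10]=0xee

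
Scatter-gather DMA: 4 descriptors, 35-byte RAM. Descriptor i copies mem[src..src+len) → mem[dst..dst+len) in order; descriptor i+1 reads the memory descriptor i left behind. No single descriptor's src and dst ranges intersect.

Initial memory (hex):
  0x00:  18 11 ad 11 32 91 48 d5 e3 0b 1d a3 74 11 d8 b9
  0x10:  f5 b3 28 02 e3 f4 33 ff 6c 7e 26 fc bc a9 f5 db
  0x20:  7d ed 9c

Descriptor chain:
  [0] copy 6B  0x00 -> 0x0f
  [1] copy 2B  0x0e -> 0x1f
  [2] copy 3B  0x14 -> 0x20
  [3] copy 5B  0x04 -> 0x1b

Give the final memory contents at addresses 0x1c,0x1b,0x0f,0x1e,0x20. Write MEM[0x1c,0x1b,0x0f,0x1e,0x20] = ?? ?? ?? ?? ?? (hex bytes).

MEM[0x1c,0x1b,0x0f,0x1e,0x20] = 91 32 18 d5 91

D0: mem[0x0f..0x14] <- [18 11 ad 11 32 91]
D1: mem[0x1f..0x20] <- [d8 18]
D2: mem[0x20..0x22] <- [91 f4 33]
D3: mem[0x1b..0x1f] <- [32 91 48 d5 e3]
query mem[0x1c]=0x91, mem[0x1b]=0x32, mem[0x0f]=0x18, mem[0x1e]=0xd5, mem[0x20]=0x91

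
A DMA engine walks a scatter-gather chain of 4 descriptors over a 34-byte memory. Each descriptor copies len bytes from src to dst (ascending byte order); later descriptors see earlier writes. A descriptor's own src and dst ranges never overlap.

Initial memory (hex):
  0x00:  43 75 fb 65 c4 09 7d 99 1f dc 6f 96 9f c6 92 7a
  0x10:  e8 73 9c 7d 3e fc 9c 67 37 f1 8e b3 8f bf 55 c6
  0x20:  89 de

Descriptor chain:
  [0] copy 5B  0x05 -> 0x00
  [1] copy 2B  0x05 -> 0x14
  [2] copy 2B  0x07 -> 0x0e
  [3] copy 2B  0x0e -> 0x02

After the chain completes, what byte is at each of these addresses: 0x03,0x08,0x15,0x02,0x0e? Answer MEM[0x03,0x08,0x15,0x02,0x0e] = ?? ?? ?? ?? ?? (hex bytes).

[0] 0x05->0x00 len=5 : 09 7d 99 1f dc
[1] 0x05->0x14 len=2 : 09 7d
[2] 0x07->0x0e len=2 : 99 1f
[3] 0x0e->0x02 len=2 : 99 1f
query mem[0x03]=0x1f, mem[0x08]=0x1f, mem[0x15]=0x7d, mem[0x02]=0x99, mem[0x0e]=0x99

MEM[0x03,0x08,0x15,0x02,0x0e] = 1f 1f 7d 99 99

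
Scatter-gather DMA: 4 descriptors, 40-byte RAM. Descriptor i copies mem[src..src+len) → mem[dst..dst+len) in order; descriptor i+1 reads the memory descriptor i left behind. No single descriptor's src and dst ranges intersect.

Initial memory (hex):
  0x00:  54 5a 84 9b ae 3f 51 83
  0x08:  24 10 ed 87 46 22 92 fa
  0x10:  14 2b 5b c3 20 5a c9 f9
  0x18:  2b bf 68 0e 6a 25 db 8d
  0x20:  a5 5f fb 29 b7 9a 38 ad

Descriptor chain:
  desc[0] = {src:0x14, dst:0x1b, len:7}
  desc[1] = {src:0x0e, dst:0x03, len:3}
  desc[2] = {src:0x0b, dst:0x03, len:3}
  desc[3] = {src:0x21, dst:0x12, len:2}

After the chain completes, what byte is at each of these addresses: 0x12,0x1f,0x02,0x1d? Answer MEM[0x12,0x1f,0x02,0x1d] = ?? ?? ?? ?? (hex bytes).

MEM[0x12,0x1f,0x02,0x1d] = 68 2b 84 c9

D0: mem[0x1b..0x21] <- [20 5a c9 f9 2b bf 68]
D1: mem[0x03..0x05] <- [92 fa 14]
D2: mem[0x03..0x05] <- [87 46 22]
D3: mem[0x12..0x13] <- [68 fb]
query mem[0x12]=0x68, mem[0x1f]=0x2b, mem[0x02]=0x84, mem[0x1d]=0xc9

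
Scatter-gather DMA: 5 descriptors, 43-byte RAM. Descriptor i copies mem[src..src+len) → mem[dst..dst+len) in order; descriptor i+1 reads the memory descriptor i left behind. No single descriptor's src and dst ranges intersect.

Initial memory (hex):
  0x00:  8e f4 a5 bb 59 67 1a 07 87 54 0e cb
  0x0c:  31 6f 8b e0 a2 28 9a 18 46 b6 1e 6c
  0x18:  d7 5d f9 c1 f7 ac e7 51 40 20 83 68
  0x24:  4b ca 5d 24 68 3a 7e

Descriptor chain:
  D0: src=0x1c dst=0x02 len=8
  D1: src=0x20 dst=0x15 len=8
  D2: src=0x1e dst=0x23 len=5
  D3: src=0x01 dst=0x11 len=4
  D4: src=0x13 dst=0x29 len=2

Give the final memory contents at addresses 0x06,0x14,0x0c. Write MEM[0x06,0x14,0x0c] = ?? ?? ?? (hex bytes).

MEM[0x06,0x14,0x0c] = 40 e7 31

  after D0: wrote 8B at 0x02 = f7ace75140208368
  after D1: wrote 8B at 0x15 = 402083684bca5d24
  after D2: wrote 5B at 0x23 = e751402083
  after D3: wrote 4B at 0x11 = f4f7ace7
  after D4: wrote 2B at 0x29 = ace7
query mem[0x06]=0x40, mem[0x14]=0xe7, mem[0x0c]=0x31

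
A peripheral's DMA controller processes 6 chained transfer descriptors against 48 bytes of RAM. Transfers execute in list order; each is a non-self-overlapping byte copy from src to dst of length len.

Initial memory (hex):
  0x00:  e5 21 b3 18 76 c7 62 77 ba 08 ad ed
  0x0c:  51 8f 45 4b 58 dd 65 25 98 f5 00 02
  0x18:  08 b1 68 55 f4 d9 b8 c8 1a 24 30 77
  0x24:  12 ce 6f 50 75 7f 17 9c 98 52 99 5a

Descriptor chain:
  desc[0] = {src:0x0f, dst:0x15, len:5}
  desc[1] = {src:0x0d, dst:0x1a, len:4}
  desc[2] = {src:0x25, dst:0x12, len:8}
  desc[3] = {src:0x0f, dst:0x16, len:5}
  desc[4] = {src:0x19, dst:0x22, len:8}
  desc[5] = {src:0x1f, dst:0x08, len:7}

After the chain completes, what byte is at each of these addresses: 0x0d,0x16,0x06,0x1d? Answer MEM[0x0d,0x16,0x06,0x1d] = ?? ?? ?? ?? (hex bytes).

MEM[0x0d,0x16,0x06,0x1d] = 45 4b 62 58

  after D0: wrote 5B at 0x15 = 4b58dd6525
  after D1: wrote 4B at 0x1a = 8f454b58
  after D2: wrote 8B at 0x12 = ce6f50757f179c98
  after D3: wrote 5B at 0x16 = 4b58ddce6f
  after D4: wrote 8B at 0x22 = ce6f454b58b8c81a
  after D5: wrote 7B at 0x08 = c81a24ce6f454b
query mem[0x0d]=0x45, mem[0x16]=0x4b, mem[0x06]=0x62, mem[0x1d]=0x58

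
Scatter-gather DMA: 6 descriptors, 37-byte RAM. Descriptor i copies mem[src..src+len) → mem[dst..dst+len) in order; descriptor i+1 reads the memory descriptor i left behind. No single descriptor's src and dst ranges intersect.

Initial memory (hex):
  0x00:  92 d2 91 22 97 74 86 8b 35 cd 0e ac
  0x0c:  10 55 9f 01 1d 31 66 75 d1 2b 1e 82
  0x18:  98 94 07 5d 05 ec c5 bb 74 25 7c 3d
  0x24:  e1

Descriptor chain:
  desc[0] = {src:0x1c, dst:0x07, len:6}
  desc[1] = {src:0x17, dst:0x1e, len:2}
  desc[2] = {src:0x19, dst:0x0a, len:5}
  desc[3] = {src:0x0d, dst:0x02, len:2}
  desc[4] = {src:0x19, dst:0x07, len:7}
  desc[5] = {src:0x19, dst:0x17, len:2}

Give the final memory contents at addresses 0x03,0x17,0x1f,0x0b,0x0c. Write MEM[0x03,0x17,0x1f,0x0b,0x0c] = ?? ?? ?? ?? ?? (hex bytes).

[0] 0x1c->0x07 len=6 : 05 ec c5 bb 74 25
[1] 0x17->0x1e len=2 : 82 98
[2] 0x19->0x0a len=5 : 94 07 5d 05 ec
[3] 0x0d->0x02 len=2 : 05 ec
[4] 0x19->0x07 len=7 : 94 07 5d 05 ec 82 98
[5] 0x19->0x17 len=2 : 94 07
query mem[0x03]=0xec, mem[0x17]=0x94, mem[0x1f]=0x98, mem[0x0b]=0xec, mem[0x0c]=0x82

MEM[0x03,0x17,0x1f,0x0b,0x0c] = ec 94 98 ec 82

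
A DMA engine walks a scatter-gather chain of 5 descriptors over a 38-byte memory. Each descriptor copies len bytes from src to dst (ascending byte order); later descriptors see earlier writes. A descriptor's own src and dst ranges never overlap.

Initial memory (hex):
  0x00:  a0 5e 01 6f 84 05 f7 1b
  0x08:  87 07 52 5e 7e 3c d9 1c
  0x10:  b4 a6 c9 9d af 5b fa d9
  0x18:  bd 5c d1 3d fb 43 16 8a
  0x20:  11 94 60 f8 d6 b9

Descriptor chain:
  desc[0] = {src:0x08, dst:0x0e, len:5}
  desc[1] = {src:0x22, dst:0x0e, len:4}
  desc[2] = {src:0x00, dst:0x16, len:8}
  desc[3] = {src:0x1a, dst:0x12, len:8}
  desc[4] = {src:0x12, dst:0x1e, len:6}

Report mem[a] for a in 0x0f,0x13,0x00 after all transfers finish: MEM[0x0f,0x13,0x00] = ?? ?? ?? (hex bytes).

[0] 0x08->0x0e len=5 : 87 07 52 5e 7e
[1] 0x22->0x0e len=4 : 60 f8 d6 b9
[2] 0x00->0x16 len=8 : a0 5e 01 6f 84 05 f7 1b
[3] 0x1a->0x12 len=8 : 84 05 f7 1b 16 8a 11 94
[4] 0x12->0x1e len=6 : 84 05 f7 1b 16 8a
query mem[0x0f]=0xf8, mem[0x13]=0x05, mem[0x00]=0xa0

MEM[0x0f,0x13,0x00] = f8 05 a0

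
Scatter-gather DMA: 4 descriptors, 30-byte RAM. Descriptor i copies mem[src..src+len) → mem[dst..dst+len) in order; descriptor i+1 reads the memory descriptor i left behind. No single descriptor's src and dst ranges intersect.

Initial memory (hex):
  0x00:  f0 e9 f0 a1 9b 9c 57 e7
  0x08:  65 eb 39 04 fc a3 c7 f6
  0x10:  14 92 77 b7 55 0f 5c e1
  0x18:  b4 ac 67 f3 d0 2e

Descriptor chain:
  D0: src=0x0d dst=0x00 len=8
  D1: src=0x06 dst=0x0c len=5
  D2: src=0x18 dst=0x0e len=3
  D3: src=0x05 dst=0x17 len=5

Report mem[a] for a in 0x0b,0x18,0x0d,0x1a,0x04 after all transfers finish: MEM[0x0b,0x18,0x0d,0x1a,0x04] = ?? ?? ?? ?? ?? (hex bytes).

[0] 0x0d->0x00 len=8 : a3 c7 f6 14 92 77 b7 55
[1] 0x06->0x0c len=5 : b7 55 65 eb 39
[2] 0x18->0x0e len=3 : b4 ac 67
[3] 0x05->0x17 len=5 : 77 b7 55 65 eb
query mem[0x0b]=0x04, mem[0x18]=0xb7, mem[0x0d]=0x55, mem[0x1a]=0x65, mem[0x04]=0x92

MEM[0x0b,0x18,0x0d,0x1a,0x04] = 04 b7 55 65 92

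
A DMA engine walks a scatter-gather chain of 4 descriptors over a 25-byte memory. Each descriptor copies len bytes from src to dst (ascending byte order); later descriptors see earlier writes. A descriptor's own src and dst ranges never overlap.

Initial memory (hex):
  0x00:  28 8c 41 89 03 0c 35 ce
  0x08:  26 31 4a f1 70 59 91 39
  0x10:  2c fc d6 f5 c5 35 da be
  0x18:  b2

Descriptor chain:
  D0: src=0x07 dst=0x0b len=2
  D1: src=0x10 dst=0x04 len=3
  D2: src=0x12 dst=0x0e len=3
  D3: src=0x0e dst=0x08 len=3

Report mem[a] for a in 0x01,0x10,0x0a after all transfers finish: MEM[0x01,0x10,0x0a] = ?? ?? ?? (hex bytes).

#0 dst[0x0b+2] := {0xce,0x26}
#1 dst[0x04+3] := {0x2c,0xfc,0xd6}
#2 dst[0x0e+3] := {0xd6,0xf5,0xc5}
#3 dst[0x08+3] := {0xd6,0xf5,0xc5}
query mem[0x01]=0x8c, mem[0x10]=0xc5, mem[0x0a]=0xc5

MEM[0x01,0x10,0x0a] = 8c c5 c5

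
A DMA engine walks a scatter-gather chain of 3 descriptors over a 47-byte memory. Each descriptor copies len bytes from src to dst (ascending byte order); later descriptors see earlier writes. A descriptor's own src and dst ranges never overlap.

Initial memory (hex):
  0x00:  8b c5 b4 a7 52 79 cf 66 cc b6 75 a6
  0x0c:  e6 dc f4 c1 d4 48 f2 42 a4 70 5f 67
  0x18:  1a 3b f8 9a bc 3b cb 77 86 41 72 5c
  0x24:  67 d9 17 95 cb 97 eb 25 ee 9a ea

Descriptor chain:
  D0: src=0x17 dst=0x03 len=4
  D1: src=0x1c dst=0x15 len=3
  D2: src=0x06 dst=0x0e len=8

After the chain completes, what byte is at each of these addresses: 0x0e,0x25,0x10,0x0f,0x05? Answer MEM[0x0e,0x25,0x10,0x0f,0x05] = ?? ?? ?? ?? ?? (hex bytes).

D0: mem[0x03..0x06] <- [67 1a 3b f8]
D1: mem[0x15..0x17] <- [bc 3b cb]
D2: mem[0x0e..0x15] <- [f8 66 cc b6 75 a6 e6 dc]
query mem[0x0e]=0xf8, mem[0x25]=0xd9, mem[0x10]=0xcc, mem[0x0f]=0x66, mem[0x05]=0x3b

MEM[0x0e,0x25,0x10,0x0f,0x05] = f8 d9 cc 66 3b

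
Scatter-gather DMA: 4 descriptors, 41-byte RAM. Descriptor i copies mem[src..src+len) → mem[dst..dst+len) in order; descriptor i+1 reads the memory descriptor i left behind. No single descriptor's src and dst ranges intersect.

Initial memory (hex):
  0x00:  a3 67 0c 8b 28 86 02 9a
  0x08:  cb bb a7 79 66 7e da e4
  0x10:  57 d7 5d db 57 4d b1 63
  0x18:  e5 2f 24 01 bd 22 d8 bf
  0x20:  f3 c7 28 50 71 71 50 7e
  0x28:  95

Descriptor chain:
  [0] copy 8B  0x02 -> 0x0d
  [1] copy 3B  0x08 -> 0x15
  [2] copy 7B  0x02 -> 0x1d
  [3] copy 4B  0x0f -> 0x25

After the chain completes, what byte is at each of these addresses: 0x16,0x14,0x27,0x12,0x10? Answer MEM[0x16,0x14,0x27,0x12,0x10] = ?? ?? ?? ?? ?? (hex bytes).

MEM[0x16,0x14,0x27,0x12,0x10] = bb bb 02 9a 86

#0 dst[0x0d+8] := {0x0c,0x8b,0x28,0x86,0x02,0x9a,0xcb,0xbb}
#1 dst[0x15+3] := {0xcb,0xbb,0xa7}
#2 dst[0x1d+7] := {0x0c,0x8b,0x28,0x86,0x02,0x9a,0xcb}
#3 dst[0x25+4] := {0x28,0x86,0x02,0x9a}
query mem[0x16]=0xbb, mem[0x14]=0xbb, mem[0x27]=0x02, mem[0x12]=0x9a, mem[0x10]=0x86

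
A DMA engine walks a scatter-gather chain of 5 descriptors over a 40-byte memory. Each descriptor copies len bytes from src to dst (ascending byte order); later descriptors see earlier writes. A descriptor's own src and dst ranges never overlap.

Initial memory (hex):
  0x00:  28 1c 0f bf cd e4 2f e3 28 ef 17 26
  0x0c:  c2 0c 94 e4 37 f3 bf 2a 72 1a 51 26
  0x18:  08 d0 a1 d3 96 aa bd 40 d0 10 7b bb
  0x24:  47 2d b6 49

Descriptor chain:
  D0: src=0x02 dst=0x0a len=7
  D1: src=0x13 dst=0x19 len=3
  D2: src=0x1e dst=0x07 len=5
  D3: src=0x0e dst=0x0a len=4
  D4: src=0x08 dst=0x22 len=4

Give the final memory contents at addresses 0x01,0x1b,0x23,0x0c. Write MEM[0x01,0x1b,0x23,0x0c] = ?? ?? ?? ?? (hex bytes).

MEM[0x01,0x1b,0x23,0x0c] = 1c 1a d0 28

  after D0: wrote 7B at 0x0a = 0fbfcde42fe328
  after D1: wrote 3B at 0x19 = 2a721a
  after D2: wrote 5B at 0x07 = bd40d0107b
  after D3: wrote 4B at 0x0a = 2fe328f3
  after D4: wrote 4B at 0x22 = 40d02fe3
query mem[0x01]=0x1c, mem[0x1b]=0x1a, mem[0x23]=0xd0, mem[0x0c]=0x28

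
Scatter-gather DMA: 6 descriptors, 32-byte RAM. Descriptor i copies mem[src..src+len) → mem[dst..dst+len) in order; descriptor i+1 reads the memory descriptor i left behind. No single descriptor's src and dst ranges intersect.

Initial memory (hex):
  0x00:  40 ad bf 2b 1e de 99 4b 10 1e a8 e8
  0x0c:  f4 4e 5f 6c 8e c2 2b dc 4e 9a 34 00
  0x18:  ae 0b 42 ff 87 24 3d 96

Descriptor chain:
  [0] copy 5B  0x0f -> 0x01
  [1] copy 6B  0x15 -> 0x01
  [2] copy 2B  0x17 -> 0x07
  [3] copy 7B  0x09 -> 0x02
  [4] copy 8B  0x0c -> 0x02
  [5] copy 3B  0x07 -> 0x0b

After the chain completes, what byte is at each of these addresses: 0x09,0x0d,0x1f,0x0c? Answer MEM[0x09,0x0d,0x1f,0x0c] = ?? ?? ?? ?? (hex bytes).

  after D0: wrote 5B at 0x01 = 6c8ec22bdc
  after D1: wrote 6B at 0x01 = 9a3400ae0b42
  after D2: wrote 2B at 0x07 = 00ae
  after D3: wrote 7B at 0x02 = 1ea8e8f44e5f6c
  after D4: wrote 8B at 0x02 = f44e5f6c8ec22bdc
  after D5: wrote 3B at 0x0b = c22bdc
query mem[0x09]=0xdc, mem[0x0d]=0xdc, mem[0x1f]=0x96, mem[0x0c]=0x2b

MEM[0x09,0x0d,0x1f,0x0c] = dc dc 96 2b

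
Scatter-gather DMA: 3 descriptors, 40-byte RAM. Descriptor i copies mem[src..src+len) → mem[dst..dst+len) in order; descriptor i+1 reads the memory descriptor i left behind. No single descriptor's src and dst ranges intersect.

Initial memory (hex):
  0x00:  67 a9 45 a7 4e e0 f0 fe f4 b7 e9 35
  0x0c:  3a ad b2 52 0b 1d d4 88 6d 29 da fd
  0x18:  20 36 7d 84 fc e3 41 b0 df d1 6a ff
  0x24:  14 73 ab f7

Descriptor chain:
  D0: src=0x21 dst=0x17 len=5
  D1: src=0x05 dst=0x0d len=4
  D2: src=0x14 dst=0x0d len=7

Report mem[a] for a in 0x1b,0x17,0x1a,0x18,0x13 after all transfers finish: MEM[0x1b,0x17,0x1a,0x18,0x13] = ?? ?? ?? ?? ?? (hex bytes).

MEM[0x1b,0x17,0x1a,0x18,0x13] = 73 d1 14 6a 14

  after D0: wrote 5B at 0x17 = d16aff1473
  after D1: wrote 4B at 0x0d = e0f0fef4
  after D2: wrote 7B at 0x0d = 6d29dad16aff14
query mem[0x1b]=0x73, mem[0x17]=0xd1, mem[0x1a]=0x14, mem[0x18]=0x6a, mem[0x13]=0x14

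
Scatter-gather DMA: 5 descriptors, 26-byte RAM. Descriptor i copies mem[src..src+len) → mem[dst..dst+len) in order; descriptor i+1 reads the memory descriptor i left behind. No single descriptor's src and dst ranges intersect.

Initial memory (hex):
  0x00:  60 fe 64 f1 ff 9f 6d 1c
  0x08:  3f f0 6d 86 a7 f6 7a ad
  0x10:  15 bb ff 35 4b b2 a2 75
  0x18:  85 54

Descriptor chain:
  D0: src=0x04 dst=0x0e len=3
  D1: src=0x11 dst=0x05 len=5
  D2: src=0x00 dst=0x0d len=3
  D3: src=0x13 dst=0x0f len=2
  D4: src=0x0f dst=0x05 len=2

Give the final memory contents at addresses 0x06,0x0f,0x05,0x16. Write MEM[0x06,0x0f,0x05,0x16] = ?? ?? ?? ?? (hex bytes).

MEM[0x06,0x0f,0x05,0x16] = 4b 35 35 a2

[0] 0x04->0x0e len=3 : ff 9f 6d
[1] 0x11->0x05 len=5 : bb ff 35 4b b2
[2] 0x00->0x0d len=3 : 60 fe 64
[3] 0x13->0x0f len=2 : 35 4b
[4] 0x0f->0x05 len=2 : 35 4b
query mem[0x06]=0x4b, mem[0x0f]=0x35, mem[0x05]=0x35, mem[0x16]=0xa2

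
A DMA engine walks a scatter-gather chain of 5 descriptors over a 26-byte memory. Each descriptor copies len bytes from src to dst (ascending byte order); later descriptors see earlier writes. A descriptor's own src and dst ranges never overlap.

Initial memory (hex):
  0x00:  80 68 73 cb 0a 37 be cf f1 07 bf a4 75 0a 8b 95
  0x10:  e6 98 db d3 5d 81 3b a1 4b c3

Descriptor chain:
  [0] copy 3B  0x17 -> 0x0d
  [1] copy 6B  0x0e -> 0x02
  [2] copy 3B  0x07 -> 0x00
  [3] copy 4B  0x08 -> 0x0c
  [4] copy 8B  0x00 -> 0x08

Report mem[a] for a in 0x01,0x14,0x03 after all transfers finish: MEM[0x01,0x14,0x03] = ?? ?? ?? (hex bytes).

MEM[0x01,0x14,0x03] = f1 5d c3

  after D0: wrote 3B at 0x0d = a14bc3
  after D1: wrote 6B at 0x02 = 4bc3e698dbd3
  after D2: wrote 3B at 0x00 = d3f107
  after D3: wrote 4B at 0x0c = f107bfa4
  after D4: wrote 8B at 0x08 = d3f107c3e698dbd3
query mem[0x01]=0xf1, mem[0x14]=0x5d, mem[0x03]=0xc3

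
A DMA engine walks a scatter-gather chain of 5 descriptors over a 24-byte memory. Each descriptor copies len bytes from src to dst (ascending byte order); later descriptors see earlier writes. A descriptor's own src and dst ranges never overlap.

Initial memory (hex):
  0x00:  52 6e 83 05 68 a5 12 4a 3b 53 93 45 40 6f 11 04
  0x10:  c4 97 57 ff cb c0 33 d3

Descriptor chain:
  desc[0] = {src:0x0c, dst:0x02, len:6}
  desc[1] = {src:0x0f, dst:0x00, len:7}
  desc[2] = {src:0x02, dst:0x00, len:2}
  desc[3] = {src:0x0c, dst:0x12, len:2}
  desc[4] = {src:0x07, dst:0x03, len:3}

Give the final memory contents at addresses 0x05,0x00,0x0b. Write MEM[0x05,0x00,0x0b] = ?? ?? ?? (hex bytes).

MEM[0x05,0x00,0x0b] = 53 97 45

[0] 0x0c->0x02 len=6 : 40 6f 11 04 c4 97
[1] 0x0f->0x00 len=7 : 04 c4 97 57 ff cb c0
[2] 0x02->0x00 len=2 : 97 57
[3] 0x0c->0x12 len=2 : 40 6f
[4] 0x07->0x03 len=3 : 97 3b 53
query mem[0x05]=0x53, mem[0x00]=0x97, mem[0x0b]=0x45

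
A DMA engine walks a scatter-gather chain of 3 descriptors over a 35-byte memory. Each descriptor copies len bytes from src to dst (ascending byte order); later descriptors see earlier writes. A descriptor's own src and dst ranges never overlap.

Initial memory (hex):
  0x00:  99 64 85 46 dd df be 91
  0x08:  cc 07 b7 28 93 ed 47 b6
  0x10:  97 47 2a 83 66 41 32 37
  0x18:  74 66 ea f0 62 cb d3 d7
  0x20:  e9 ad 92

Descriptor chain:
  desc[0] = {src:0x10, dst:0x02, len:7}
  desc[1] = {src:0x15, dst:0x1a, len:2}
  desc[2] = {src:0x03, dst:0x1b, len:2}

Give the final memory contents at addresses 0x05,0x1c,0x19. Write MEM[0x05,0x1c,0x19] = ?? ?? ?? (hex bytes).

D0: mem[0x02..0x08] <- [97 47 2a 83 66 41 32]
D1: mem[0x1a..0x1b] <- [41 32]
D2: mem[0x1b..0x1c] <- [47 2a]
query mem[0x05]=0x83, mem[0x1c]=0x2a, mem[0x19]=0x66

MEM[0x05,0x1c,0x19] = 83 2a 66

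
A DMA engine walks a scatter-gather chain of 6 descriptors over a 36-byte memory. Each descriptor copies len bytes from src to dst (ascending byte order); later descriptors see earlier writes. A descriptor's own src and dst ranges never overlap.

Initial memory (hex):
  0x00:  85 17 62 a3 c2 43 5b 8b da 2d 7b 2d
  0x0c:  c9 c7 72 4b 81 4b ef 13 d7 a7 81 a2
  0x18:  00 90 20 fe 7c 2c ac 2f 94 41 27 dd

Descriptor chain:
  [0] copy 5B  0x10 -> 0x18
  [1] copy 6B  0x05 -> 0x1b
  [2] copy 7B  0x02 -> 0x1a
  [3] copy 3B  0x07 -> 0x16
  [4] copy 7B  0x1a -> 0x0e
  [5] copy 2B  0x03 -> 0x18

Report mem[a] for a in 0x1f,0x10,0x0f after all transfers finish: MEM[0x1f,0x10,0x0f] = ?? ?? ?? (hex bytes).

  after D0: wrote 5B at 0x18 = 814bef13d7
  after D1: wrote 6B at 0x1b = 435b8bda2d7b
  after D2: wrote 7B at 0x1a = 62a3c2435b8bda
  after D3: wrote 3B at 0x16 = 8bda2d
  after D4: wrote 7B at 0x0e = 62a3c2435b8bda
  after D5: wrote 2B at 0x18 = a3c2
query mem[0x1f]=0x8b, mem[0x10]=0xc2, mem[0x0f]=0xa3

MEM[0x1f,0x10,0x0f] = 8b c2 a3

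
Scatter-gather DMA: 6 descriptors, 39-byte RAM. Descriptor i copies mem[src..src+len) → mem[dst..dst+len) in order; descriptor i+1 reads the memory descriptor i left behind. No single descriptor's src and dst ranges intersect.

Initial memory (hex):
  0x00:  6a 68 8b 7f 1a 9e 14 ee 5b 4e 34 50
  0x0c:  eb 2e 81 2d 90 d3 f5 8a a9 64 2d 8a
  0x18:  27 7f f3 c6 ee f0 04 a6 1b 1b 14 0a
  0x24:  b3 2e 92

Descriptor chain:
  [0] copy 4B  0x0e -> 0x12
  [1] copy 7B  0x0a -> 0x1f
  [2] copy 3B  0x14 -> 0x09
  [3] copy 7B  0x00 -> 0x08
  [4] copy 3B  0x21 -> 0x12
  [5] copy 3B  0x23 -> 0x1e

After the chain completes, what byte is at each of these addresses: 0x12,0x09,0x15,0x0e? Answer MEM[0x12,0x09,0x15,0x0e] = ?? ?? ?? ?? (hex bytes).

[0] 0x0e->0x12 len=4 : 81 2d 90 d3
[1] 0x0a->0x1f len=7 : 34 50 eb 2e 81 2d 90
[2] 0x14->0x09 len=3 : 90 d3 2d
[3] 0x00->0x08 len=7 : 6a 68 8b 7f 1a 9e 14
[4] 0x21->0x12 len=3 : eb 2e 81
[5] 0x23->0x1e len=3 : 81 2d 90
query mem[0x12]=0xeb, mem[0x09]=0x68, mem[0x15]=0xd3, mem[0x0e]=0x14

MEM[0x12,0x09,0x15,0x0e] = eb 68 d3 14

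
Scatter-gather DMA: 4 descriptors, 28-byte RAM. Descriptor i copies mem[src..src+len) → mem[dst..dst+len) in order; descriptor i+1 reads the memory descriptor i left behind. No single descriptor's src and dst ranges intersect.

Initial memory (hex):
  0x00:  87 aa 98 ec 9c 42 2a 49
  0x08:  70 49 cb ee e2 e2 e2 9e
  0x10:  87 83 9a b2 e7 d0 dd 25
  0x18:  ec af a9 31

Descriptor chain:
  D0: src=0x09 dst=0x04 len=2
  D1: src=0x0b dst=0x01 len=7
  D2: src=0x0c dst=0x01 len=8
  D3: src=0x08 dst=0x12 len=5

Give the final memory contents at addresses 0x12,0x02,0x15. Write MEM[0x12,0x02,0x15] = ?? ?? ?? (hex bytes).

#0 dst[0x04+2] := {0x49,0xcb}
#1 dst[0x01+7] := {0xee,0xe2,0xe2,0xe2,0x9e,0x87,0x83}
#2 dst[0x01+8] := {0xe2,0xe2,0xe2,0x9e,0x87,0x83,0x9a,0xb2}
#3 dst[0x12+5] := {0xb2,0x49,0xcb,0xee,0xe2}
query mem[0x12]=0xb2, mem[0x02]=0xe2, mem[0x15]=0xee

MEM[0x12,0x02,0x15] = b2 e2 ee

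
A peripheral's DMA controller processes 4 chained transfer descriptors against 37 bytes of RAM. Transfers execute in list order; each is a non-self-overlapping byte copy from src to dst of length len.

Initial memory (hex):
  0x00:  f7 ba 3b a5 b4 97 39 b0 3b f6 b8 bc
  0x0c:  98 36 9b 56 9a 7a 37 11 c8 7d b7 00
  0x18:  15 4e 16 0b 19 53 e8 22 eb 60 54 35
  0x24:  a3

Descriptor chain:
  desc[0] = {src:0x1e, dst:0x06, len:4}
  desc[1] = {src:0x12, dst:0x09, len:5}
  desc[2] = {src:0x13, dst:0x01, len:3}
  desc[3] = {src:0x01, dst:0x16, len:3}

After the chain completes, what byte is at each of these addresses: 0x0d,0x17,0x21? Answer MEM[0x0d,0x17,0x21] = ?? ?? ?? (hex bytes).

D0: mem[0x06..0x09] <- [e8 22 eb 60]
D1: mem[0x09..0x0d] <- [37 11 c8 7d b7]
D2: mem[0x01..0x03] <- [11 c8 7d]
D3: mem[0x16..0x18] <- [11 c8 7d]
query mem[0x0d]=0xb7, mem[0x17]=0xc8, mem[0x21]=0x60

MEM[0x0d,0x17,0x21] = b7 c8 60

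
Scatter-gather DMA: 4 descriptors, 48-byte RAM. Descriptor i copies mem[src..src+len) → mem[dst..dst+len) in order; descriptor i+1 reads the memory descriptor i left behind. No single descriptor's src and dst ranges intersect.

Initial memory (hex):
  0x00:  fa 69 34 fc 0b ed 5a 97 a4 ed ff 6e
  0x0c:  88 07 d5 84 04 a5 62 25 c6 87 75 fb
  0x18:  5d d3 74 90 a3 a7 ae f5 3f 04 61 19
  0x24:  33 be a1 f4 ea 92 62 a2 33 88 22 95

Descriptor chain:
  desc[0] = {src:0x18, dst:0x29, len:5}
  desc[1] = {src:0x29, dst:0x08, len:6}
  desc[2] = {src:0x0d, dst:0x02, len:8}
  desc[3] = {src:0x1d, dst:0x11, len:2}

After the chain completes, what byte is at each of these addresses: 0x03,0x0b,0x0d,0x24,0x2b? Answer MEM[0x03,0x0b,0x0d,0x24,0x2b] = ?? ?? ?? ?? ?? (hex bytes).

MEM[0x03,0x0b,0x0d,0x24,0x2b] = d5 90 22 33 74

D0: mem[0x29..0x2d] <- [5d d3 74 90 a3]
D1: mem[0x08..0x0d] <- [5d d3 74 90 a3 22]
D2: mem[0x02..0x09] <- [22 d5 84 04 a5 62 25 c6]
D3: mem[0x11..0x12] <- [a7 ae]
query mem[0x03]=0xd5, mem[0x0b]=0x90, mem[0x0d]=0x22, mem[0x24]=0x33, mem[0x2b]=0x74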